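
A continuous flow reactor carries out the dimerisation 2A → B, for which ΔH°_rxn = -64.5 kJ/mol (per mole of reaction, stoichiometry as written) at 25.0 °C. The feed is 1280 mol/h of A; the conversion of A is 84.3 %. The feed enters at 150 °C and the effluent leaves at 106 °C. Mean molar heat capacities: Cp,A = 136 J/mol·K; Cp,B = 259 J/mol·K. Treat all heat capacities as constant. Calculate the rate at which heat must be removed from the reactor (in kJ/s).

Q_out = 12.0 kJ/s

Extent of reaction ξ = 0.843 × 1280 / 2 = 539.52 mol/h
Reaction term: ξ·ΔH°_rxn = 539.52 × -64.5 = -34799 kJ/h
Sensible, feed 150→25 °C: -21760 kJ/h
Outlet flows (mol/h): A 200.96, B 539.52
Sensible, products 25→106 °C: 13532 kJ/h
Q = ΔH = -43027 kJ/h = -11.952 kW
Heat removed = 11.952 kJ/s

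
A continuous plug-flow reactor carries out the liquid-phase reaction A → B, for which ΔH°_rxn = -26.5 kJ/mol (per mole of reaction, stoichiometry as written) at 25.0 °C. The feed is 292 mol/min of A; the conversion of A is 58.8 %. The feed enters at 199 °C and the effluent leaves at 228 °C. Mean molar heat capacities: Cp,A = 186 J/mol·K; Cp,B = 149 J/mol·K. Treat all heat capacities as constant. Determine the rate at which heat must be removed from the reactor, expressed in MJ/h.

Q_out = 256 MJ/h

Extent of reaction ξ = 0.588 × 292 = 171.7 mol/min
Reaction term: ξ·ΔH°_rxn = 171.7 × -26.5 = -4549.9 kJ/min
Sensible, feed 199→25 °C: -9450.3 kJ/min
Outlet flows (mol/min): A 120.3, B 171.7
Sensible, products 25→228 °C: 9735.7 kJ/min
Q = ΔH = -4264.5 kJ/min = -71.075 kW
Heat removed = 255.87 MJ/h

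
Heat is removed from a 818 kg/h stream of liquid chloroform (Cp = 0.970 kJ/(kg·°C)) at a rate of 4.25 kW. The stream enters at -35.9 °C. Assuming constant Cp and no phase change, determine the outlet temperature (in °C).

Q = 4.25 kW = 15300 kJ/h
ΔT = Q/(ṁ·Cp) = 15300/(818×0.970) = 19.283 K
T_out = -35.9 − 19.283 = -55.183 °C

T_out = -55.2 °C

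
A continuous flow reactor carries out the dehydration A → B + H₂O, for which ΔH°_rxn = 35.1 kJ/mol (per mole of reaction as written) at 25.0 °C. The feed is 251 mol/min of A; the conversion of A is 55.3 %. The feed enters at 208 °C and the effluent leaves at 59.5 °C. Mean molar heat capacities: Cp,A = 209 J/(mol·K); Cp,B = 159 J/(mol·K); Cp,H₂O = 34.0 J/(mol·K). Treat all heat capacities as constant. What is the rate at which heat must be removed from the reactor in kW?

Extent of reaction ξ = 0.553 × 251 = 138.8 mol/min
Reaction term: ξ·ΔH°_rxn = 138.8 × 35.1 = 4872 kJ/min
Sensible, feed 208→25 °C: -9600 kJ/min
Outlet flows (mol/min): A 112.2, B 138.8, H₂O 138.8
Sensible, products 25→59.5 °C: 1733.2 kJ/min
Q = ΔH = -2994.8 kJ/min = -49.913 kW
Heat removed = 49.913 kW

Q_out = 49.9 kW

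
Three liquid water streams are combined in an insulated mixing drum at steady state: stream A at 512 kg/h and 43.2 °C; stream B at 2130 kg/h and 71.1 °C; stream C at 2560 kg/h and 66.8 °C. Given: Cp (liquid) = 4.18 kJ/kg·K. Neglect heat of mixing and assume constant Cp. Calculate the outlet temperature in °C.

No heat crosses the boundary, so H_out = H_in.
Σ ṁᵢCp,ᵢTᵢ = 512×4.18×43.2 + 2130×4.18×71.1 + 2560×4.18×66.8 = 1.4403e+06
Σ ṁᵢCp,ᵢ = 512×4.18 + 2130×4.18 + 2560×4.18 = 21744
T_out = 1.4403e+06 / 21744 = 66.238 °C

T_out = 66.2 °C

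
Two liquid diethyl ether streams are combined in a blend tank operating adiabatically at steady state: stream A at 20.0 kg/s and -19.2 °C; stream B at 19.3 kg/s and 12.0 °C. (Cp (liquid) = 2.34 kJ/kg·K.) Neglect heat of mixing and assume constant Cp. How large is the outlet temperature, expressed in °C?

Energy balance with Q = 0: Σ ṁᵢCp,ᵢ(T_out − Tᵢ) = 0
T_out = Σ ṁᵢCp,ᵢTᵢ / Σ ṁᵢCp,ᵢ
      = -356.62 / 91.962 = -3.8779 °C

T_out = -3.88 °C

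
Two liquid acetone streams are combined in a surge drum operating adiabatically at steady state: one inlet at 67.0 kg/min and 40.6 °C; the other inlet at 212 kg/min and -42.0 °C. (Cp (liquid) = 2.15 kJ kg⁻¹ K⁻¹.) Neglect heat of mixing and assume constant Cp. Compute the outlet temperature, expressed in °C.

T_out = -22.2 °C

No heat crosses the boundary, so H_out = H_in.
T_out = Σ ṁᵢCp,ᵢTᵢ / Σ ṁᵢCp,ᵢ
      = -13295 / 599.85 = -22.164 °C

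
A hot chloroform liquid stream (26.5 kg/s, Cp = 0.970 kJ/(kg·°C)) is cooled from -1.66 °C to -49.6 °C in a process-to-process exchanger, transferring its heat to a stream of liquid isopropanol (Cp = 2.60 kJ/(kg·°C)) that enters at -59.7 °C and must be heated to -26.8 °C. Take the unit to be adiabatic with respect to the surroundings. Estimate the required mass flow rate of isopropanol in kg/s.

ṁ_c = 14.4 kg/s

Heat released by hot stream: Q = 26.5 × 0.970 × (-1.66 − -49.6) = 1232.3 kJ/s
Energy balance on cold side (adiabatic exchanger): Q = ṁ_c·Cp_c·(T_c,out − T_c,in)
ṁ_c = 1232.3 / [2.60 × (-26.8 − -59.7)] = 14.406 kg/s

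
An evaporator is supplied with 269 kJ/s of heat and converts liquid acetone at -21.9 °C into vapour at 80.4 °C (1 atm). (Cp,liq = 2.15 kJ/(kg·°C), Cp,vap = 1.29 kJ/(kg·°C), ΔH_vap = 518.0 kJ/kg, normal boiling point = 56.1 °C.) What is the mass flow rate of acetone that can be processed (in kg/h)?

ṁ = 1350 kg/h

Δh = 2.15×(56.1−-21.9) + 518.0 + 1.29×(80.4−56.1) = 717.05 kJ/kg
Q = 269 kJ/s = 269 kJ/s = 968400 kJ/h
ṁ = Q/Δh = 968400 / 717.05 = 1350.5 kg/h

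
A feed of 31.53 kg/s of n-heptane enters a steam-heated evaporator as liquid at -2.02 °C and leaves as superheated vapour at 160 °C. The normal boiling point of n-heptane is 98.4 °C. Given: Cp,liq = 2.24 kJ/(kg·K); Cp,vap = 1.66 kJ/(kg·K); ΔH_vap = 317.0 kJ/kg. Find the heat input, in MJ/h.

Q = 73100 MJ/h

liquid -2.02→98.4 °C: 224.94 kJ/kg
vaporisation at 98.4 °C: 317 kJ/kg
vapour 98.4→160 °C: 102.26 kJ/kg
Δh = 224.94 + 317 + 102.26 = 644.2 kJ/kg
Q = ṁ·Δh = 31.53 kg/s × 644.2 kJ/kg = 20312 kJ/s
|Q| = 20312 kW = 73121 MJ/h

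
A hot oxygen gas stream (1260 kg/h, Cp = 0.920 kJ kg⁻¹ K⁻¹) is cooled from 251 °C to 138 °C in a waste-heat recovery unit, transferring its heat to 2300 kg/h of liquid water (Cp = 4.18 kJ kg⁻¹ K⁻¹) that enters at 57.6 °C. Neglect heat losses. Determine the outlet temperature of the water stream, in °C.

Heat released by hot stream: Q = 1260 × 0.920 × (251 − 138) = 130990 kJ/h
Energy balance on cold side (adiabatic exchanger): Q = ṁ_c·Cp_c·(T_c,out − T_c,in)
T_c,out = 57.6 + 130990/(2300 × 4.18) = 71.225 °C

T_c,out = 71.2 °C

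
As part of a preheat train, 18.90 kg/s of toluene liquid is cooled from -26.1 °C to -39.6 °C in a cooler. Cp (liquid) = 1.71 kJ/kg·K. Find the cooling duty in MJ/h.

Q_c = 1570 MJ/h

Q = ṁ·Cp·ΔT = 18.90 × 1.71 × (-39.6 − -26.1) = -436.31 kJ/s
Cooling duty = 1570.7 MJ/h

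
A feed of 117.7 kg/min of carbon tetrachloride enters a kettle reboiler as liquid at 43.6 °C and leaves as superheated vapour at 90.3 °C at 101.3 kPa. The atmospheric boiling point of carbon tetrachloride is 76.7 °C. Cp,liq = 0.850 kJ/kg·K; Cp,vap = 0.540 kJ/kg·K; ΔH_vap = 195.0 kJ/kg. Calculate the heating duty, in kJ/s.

Q = 452 kJ/s

liquid 43.6→76.7 °C: 28.135 kJ/kg
vaporisation at 76.7 °C: 195 kJ/kg
vapour 76.7→90.3 °C: 7.344 kJ/kg
Δh = 28.135 + 195 + 7.344 = 230.48 kJ/kg
Q = ṁ·Δh = 117.7 kg/min × 230.48 kJ/kg = 27127 kJ/min
|Q| = 452.12 kW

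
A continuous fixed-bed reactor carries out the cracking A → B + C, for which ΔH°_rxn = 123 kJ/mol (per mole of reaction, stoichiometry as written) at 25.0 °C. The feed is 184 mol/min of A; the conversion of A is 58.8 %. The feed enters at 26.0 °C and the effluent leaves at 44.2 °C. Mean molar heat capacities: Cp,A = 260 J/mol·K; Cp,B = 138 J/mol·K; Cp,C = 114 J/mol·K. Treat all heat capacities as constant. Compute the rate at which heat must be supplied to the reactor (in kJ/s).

Q_in = 236 kJ/s

Extent of reaction ξ = 0.588 × 184 = 108.19 mol/min
Reaction term: ξ·ΔH°_rxn = 108.19 × 123 = 13308 kJ/min
Sensible, feed 26.0→25 °C: -47.84 kJ/min
Outlet flows (mol/min): A 75.808, B 108.19, C 108.19
Sensible, products 25→44.2 °C: 901.91 kJ/min
Q = ΔH = 14162 kJ/min = 236.03 kW
Heat supplied = 236.03 kJ/s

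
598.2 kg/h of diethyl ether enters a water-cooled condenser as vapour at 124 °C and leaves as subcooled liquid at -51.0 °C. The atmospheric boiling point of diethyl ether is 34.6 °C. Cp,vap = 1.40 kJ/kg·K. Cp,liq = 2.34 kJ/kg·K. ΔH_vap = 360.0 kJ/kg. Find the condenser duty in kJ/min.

vapour 124→34.6 °C: -125.16 kJ/kg
condensation at 34.6 °C: -360 kJ/kg
liquid 34.6→-51.0 °C: -200.3 kJ/kg
Δh = -125.16 + -360 + -200.3 = -685.46 kJ/kg
Q = ṁ·Δh = 598.2 kg/h × -685.46 kJ/kg = -410040 kJ/h
|Q| = 113.9 kW = 6834.1 kJ/min

Q_c = 6830 kJ/min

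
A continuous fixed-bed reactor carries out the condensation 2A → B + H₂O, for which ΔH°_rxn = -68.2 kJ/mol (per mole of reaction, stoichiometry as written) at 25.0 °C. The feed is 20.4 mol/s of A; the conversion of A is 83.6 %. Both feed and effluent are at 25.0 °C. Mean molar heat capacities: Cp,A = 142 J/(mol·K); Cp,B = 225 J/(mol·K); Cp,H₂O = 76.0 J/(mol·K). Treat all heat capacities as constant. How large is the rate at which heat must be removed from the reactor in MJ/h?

Q_out = 2090 MJ/h

Extent of reaction ξ = 0.836 × 20.4 / 2 = 8.5272 mol/s
Reaction term: ξ·ΔH°_rxn = 8.5272 × -68.2 = -581.56 kJ/s
Q = ΔH = -581.56 kJ/s = -581.56 kW
Heat removed = 2093.6 MJ/h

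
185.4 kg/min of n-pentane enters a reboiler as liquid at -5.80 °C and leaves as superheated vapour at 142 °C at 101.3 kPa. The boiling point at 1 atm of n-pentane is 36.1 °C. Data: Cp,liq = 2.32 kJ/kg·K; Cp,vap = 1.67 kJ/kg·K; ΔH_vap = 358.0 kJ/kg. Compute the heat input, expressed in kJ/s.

Q = 1950 kJ/s

liquid -5.80→36.1 °C: 97.208 kJ/kg
vaporisation at 36.1 °C: 358 kJ/kg
vapour 36.1→142 °C: 176.85 kJ/kg
Δh = 97.208 + 358 + 176.85 = 632.06 kJ/kg
Q = ṁ·Δh = 185.4 kg/min × 632.06 kJ/kg = 117180 kJ/min
|Q| = 1953.1 kW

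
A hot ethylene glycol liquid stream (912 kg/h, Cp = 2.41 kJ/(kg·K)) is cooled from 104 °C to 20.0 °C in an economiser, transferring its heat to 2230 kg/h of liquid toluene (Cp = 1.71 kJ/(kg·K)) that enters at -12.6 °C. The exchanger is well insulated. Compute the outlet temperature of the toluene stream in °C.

T_c,out = 35.8 °C

Heat released by hot stream: Q = 912 × 2.41 × (104 − 20.0) = 184630 kJ/h
Energy balance on cold side (adiabatic exchanger): Q = ṁ_c·Cp_c·(T_c,out − T_c,in)
T_c,out = -12.6 + 184630/(2230 × 1.71) = 35.816 °C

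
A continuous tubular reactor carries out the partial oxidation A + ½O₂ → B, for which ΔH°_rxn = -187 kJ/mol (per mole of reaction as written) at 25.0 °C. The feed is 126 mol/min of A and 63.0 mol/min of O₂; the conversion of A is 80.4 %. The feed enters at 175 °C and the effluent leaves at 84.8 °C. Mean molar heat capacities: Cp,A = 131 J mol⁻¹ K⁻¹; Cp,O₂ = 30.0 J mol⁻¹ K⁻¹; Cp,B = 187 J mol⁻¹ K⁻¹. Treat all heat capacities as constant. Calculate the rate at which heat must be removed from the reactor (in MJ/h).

Q_out = 1220 MJ/h

Extent of reaction ξ = 0.804 × 126 = 101.3 mol/min
Reaction term: ξ·ΔH°_rxn = 101.3 × -187 = -18944 kJ/min
Sensible, feed 175→25 °C: -2759.4 kJ/min
Outlet flows (mol/min): A 24.696, O₂ 12.348, B 101.3
Sensible, products 25→84.8 °C: 1348.5 kJ/min
Q = ΔH = -20355 kJ/min = -339.25 kW
Heat removed = 1221.3 MJ/h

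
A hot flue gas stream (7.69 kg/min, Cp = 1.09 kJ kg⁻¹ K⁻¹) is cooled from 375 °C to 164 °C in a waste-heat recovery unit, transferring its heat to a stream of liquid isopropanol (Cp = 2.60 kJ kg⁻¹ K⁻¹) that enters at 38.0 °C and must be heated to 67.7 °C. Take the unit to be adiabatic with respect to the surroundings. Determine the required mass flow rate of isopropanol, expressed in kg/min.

Heat released by hot stream: Q = 7.69 × 1.09 × (375 − 164) = 1768.6 kJ/min
Energy balance on cold side (adiabatic exchanger): Q = ṁ_c·Cp_c·(T_c,out − T_c,in)
ṁ_c = 1768.6 / [2.60 × (67.7 − 38.0)] = 22.904 kg/min

ṁ_c = 22.9 kg/min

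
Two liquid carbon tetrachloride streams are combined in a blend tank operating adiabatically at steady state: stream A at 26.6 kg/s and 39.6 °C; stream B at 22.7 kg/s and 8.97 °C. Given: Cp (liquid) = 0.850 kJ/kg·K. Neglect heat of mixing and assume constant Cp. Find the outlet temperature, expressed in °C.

Adiabatic, steady state ⇒ Σ ṁᵢCp,ᵢ(T_out − Tᵢ) = 0
T_out = Σ ṁᵢCp,ᵢTᵢ / Σ ṁᵢCp,ᵢ
      = 1068.4 / 41.905 = 25.497 °C

T_out = 25.5 °C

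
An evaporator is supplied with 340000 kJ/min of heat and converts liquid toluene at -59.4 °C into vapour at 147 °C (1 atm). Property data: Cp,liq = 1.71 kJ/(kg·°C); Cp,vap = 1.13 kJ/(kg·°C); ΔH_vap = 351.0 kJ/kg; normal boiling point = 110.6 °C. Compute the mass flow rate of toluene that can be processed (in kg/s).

Δh = 1.71×(110.6−-59.4) + 351.0 + 1.13×(147−110.6) = 682.83 kJ/kg
Q = 340000 kJ/min = 5666.7 kJ/s = 5666.7 kJ/s
ṁ = Q/Δh = 5666.7 / 682.83 = 8.2988 kg/s

ṁ = 8.30 kg/s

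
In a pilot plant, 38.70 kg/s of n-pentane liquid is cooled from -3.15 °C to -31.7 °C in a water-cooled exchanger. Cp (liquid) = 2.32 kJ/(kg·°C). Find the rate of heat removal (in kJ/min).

Q_c = 154000 kJ/min

Q = ṁ·Cp·ΔT = 38.70 × 2.32 × (-31.7 − -3.15) = -2563.3 kJ/s
Cooling duty = 153800 kJ/min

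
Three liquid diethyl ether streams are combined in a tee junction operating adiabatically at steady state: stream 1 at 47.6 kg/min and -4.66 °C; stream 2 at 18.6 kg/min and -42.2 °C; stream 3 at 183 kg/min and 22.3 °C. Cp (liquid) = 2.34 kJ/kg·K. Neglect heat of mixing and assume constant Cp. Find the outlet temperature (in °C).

T_out = 12.3 °C

No heat crosses the boundary, so H_out = H_in.
T_out = Σ ṁᵢCp,ᵢTᵢ / Σ ṁᵢCp,ᵢ
      = 7193.5 / 583.13 = 12.336 °C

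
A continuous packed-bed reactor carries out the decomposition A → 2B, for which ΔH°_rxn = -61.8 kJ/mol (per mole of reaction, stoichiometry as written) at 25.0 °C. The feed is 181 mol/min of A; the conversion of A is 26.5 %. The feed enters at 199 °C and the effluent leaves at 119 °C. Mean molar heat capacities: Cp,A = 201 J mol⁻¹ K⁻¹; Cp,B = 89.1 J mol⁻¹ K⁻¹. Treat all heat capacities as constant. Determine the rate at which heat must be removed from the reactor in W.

Extent of reaction ξ = 0.265 × 181 = 47.965 mol/min
Reaction term: ξ·ΔH°_rxn = 47.965 × -61.8 = -2964.2 kJ/min
Sensible, feed 199→25 °C: -6330.3 kJ/min
Outlet flows (mol/min): A 133.03, B 95.93
Sensible, products 25→119 °C: 3317 kJ/min
Q = ΔH = -5977.5 kJ/min = -99.625 kW
Heat removed = 99625 W

Q_out = 99600 W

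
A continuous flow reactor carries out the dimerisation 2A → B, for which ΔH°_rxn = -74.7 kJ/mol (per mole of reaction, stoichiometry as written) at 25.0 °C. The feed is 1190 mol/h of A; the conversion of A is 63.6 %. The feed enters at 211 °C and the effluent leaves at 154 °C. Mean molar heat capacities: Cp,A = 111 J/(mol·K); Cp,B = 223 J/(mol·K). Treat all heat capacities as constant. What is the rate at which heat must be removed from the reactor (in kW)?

Q_out = 9.93 kW

Extent of reaction ξ = 0.636 × 1190 / 2 = 378.42 mol/h
Reaction term: ξ·ΔH°_rxn = 378.42 × -74.7 = -28268 kJ/h
Sensible, feed 211→25 °C: -24569 kJ/h
Outlet flows (mol/h): A 433.16, B 378.42
Sensible, products 25→154 °C: 17088 kJ/h
Q = ΔH = -35748 kJ/h = -9.9301 kW
Heat removed = 9.9301 kW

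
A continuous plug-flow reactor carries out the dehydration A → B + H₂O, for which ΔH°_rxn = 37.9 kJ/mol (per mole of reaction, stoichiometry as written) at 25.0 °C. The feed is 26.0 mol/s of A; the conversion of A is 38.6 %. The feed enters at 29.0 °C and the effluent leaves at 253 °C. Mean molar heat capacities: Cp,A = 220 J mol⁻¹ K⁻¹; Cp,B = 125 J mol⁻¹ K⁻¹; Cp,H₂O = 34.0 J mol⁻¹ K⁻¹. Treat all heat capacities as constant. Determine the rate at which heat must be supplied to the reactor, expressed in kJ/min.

Q_in = 91300 kJ/min

Extent of reaction ξ = 0.386 × 26.0 = 10.036 mol/s
Reaction term: ξ·ΔH°_rxn = 10.036 × 37.9 = 380.36 kJ/s
Sensible, feed 29.0→25 °C: -22.88 kJ/s
Outlet flows (mol/s): A 15.964, B 10.036, H₂O 10.036
Sensible, products 25→253 °C: 1164.6 kJ/s
Q = ΔH = 1522.1 kJ/s = 1522.1 kW
Heat supplied = 91324 kJ/min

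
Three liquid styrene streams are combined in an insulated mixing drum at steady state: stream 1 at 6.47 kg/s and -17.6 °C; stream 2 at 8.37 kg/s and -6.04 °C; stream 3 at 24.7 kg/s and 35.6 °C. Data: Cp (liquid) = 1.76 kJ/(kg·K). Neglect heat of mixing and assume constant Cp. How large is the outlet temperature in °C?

T_out = 18.1 °C

Energy balance with Q = 0: Σ ṁᵢCp,ᵢ(T_out − Tᵢ) = 0
Σ ṁᵢCp,ᵢTᵢ = 6.47×1.76×-17.6 + 8.37×1.76×-6.04 + 24.7×1.76×35.6 = 1258.2
Σ ṁᵢCp,ᵢ = 6.47×1.76 + 8.37×1.76 + 24.7×1.76 = 69.59
T_out = 1258.2 / 69.59 = 18.08 °C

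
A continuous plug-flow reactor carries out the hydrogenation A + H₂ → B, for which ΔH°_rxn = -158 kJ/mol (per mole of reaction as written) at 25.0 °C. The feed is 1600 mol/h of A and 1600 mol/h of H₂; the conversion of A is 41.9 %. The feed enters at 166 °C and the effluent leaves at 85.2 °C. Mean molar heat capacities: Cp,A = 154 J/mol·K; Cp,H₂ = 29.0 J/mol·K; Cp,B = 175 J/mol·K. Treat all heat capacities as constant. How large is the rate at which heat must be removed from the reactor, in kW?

Extent of reaction ξ = 0.419 × 1600 = 670.4 mol/h
Reaction term: ξ·ΔH°_rxn = 670.4 × -158 = -105920 kJ/h
Sensible, feed 166→25 °C: -41285 kJ/h
Outlet flows (mol/h): A 929.6, H₂ 929.6, B 670.4
Sensible, products 25→85.2 °C: 17304 kJ/h
Q = ΔH = -129900 kJ/h = -36.085 kW
Heat removed = 36.085 kW

Q_out = 36.1 kW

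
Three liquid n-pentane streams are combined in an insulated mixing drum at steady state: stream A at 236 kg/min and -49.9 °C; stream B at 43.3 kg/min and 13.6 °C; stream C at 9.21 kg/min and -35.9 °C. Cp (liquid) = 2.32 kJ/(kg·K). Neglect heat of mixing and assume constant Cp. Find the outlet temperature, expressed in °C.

No heat crosses the boundary, so H_out = H_in.
T_out = Σ ṁᵢCp,ᵢTᵢ / Σ ṁᵢCp,ᵢ
      = -26722 / 669.34 = -39.923 °C

T_out = -39.9 °C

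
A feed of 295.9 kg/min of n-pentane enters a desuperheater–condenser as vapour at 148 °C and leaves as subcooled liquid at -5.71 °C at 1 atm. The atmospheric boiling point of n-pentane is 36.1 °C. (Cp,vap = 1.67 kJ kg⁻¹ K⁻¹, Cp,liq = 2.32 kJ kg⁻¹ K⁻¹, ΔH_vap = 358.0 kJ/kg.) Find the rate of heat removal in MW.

Q_c = 3.17 MW

vapour 148→36.1 °C: -186.87 kJ/kg
condensation at 36.1 °C: -358 kJ/kg
liquid 36.1→-5.71 °C: -96.999 kJ/kg
Δh = -186.87 + -358 + -96.999 = -641.87 kJ/kg
Q = ṁ·Δh = 295.9 kg/min × -641.87 kJ/kg = -189930 kJ/min
|Q| = 3165.5 kW = 3.1655 MW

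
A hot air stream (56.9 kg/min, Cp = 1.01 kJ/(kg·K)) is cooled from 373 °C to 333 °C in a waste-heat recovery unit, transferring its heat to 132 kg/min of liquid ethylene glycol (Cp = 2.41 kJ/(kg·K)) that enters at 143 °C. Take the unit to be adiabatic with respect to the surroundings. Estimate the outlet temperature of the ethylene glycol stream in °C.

Heat released by hot stream: Q = 56.9 × 1.01 × (373 − 333) = 2298.8 kJ/min
Energy balance on cold side (adiabatic exchanger): Q = ṁ_c·Cp_c·(T_c,out − T_c,in)
T_c,out = 143 + 2298.8/(132 × 2.41) = 150.23 °C

T_c,out = 150 °C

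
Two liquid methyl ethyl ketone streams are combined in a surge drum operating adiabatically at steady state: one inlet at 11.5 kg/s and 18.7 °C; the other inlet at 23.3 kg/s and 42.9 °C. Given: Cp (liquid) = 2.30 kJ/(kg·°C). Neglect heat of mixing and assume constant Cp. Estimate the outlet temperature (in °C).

T_out = 34.9 °C

Adiabatic, steady state ⇒ Σ ṁᵢCp,ᵢ(T_out − Tᵢ) = 0
Σ ṁᵢCp,ᵢTᵢ = 11.5×2.30×18.7 + 23.3×2.30×42.9 = 2793.6
Σ ṁᵢCp,ᵢ = 11.5×2.30 + 23.3×2.30 = 80.04
T_out = 2793.6 / 80.04 = 34.903 °C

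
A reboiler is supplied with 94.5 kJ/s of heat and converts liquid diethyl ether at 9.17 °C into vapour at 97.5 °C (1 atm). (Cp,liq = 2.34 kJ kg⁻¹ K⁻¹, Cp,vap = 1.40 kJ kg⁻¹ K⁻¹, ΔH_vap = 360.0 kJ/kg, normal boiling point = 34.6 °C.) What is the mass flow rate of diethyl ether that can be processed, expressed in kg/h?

ṁ = 670 kg/h

Δh = 2.34×(34.6−9.17) + 360.0 + 1.40×(97.5−34.6) = 507.57 kJ/kg
Q = 94.5 kJ/s = 94.5 kJ/s = 340200 kJ/h
ṁ = Q/Δh = 340200 / 507.57 = 670.26 kg/h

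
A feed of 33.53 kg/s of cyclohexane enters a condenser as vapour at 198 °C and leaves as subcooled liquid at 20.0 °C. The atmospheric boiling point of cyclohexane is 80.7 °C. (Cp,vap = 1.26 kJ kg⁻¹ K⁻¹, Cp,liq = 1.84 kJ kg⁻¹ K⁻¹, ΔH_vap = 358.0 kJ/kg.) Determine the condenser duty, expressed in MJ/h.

Q_c = 74500 MJ/h

vapour 198→80.7 °C: -147.8 kJ/kg
condensation at 80.7 °C: -358 kJ/kg
liquid 80.7→20.0 °C: -111.69 kJ/kg
Δh = -147.8 + -358 + -111.69 = -617.49 kJ/kg
Q = ṁ·Δh = 33.53 kg/s × -617.49 kJ/kg = -20704 kJ/s
|Q| = 20704 kW = 74536 MJ/h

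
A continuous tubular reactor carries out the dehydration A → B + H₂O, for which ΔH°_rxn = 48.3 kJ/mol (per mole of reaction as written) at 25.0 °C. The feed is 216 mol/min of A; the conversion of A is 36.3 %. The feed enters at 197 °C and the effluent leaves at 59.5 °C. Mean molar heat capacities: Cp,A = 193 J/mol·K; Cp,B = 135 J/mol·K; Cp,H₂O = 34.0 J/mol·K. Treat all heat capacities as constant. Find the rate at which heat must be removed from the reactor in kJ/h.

Extent of reaction ξ = 0.363 × 216 = 78.408 mol/min
Reaction term: ξ·ΔH°_rxn = 78.408 × 48.3 = 3787.1 kJ/min
Sensible, feed 197→25 °C: -7170.3 kJ/min
Outlet flows (mol/min): A 137.59, B 78.408, H₂O 78.408
Sensible, products 25→59.5 °C: 1373.3 kJ/min
Q = ΔH = -2009.9 kJ/min = -33.499 kW
Heat removed = 120590 kJ/h

Q_out = 121000 kJ/h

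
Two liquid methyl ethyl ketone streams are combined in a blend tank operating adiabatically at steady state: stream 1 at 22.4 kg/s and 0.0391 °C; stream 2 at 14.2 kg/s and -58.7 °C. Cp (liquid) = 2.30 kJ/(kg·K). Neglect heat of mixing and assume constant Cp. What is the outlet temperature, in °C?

Energy balance with Q = 0: Σ ṁᵢCp,ᵢ(T_out − Tᵢ) = 0
Σ ṁᵢCp,ᵢTᵢ = 22.4×2.30×0.0391 + 14.2×2.30×-58.7 = -1915.1
Σ ṁᵢCp,ᵢ = 22.4×2.30 + 14.2×2.30 = 84.18
T_out = -1915.1 / 84.18 = -22.75 °C

T_out = -22.8 °C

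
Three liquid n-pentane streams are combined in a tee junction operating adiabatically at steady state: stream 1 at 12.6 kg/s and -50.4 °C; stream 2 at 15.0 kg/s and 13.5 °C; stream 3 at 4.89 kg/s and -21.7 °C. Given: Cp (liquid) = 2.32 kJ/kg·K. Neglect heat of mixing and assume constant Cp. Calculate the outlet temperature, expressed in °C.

T_out = -16.6 °C

No heat crosses the boundary, so H_out = H_in.
T_out = Σ ṁᵢCp,ᵢTᵢ / Σ ṁᵢCp,ᵢ
      = -1249.7 / 75.377 = -16.579 °C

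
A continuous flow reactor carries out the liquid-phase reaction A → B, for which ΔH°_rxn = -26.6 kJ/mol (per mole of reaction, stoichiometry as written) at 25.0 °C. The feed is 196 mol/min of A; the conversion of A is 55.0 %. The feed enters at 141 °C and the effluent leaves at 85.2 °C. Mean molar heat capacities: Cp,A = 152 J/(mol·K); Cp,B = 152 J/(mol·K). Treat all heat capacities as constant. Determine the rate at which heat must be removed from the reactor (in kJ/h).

Q_out = 272000 kJ/h

Extent of reaction ξ = 0.550 × 196 = 107.8 mol/min
Reaction term: ξ·ΔH°_rxn = 107.8 × -26.6 = -2867.5 kJ/min
Sensible, feed 141→25 °C: -3455.9 kJ/min
Outlet flows (mol/min): A 88.2, B 107.8
Sensible, products 25→85.2 °C: 1793.5 kJ/min
Q = ΔH = -4529.9 kJ/min = -75.498 kW
Heat removed = 271790 kJ/h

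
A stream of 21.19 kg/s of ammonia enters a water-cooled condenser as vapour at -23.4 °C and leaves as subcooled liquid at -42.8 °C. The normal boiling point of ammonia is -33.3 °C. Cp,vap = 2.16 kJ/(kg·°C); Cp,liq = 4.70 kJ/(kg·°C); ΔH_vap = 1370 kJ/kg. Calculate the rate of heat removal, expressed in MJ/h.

Q_c = 110000 MJ/h

vapour -23.4→-33.3 °C: -21.384 kJ/kg
condensation at -33.3 °C: -1370 kJ/kg
liquid -33.3→-42.8 °C: -44.65 kJ/kg
Δh = -21.384 + -1370 + -44.65 = -1436 kJ/kg
Q = ṁ·Δh = 21.19 kg/s × -1436 kJ/kg = -30430 kJ/s
|Q| = 30430 kW = 109550 MJ/h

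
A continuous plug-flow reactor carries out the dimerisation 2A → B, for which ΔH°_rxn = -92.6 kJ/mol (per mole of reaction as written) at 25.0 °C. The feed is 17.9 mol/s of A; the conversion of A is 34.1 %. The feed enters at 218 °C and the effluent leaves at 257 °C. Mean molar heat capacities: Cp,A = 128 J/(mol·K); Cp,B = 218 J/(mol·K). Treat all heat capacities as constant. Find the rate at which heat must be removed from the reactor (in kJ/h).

Q_out = 793000 kJ/h

Extent of reaction ξ = 0.341 × 17.9 / 2 = 3.052 mol/s
Reaction term: ξ·ΔH°_rxn = 3.052 × -92.6 = -282.61 kJ/s
Sensible, feed 218→25 °C: -442.2 kJ/s
Outlet flows (mol/s): A 11.796, B 3.052
Sensible, products 25→257 °C: 504.65 kJ/s
Q = ΔH = -220.16 kJ/s = -220.16 kW
Heat removed = 792580 kJ/h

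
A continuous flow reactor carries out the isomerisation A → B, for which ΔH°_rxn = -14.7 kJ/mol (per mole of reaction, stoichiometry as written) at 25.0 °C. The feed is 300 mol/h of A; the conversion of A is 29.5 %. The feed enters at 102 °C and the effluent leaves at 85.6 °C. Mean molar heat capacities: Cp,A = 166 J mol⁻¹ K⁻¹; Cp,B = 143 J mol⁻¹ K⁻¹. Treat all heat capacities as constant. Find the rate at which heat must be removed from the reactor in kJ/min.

Q_out = 37.4 kJ/min

Extent of reaction ξ = 0.295 × 300 = 88.5 mol/h
Reaction term: ξ·ΔH°_rxn = 88.5 × -14.7 = -1301 kJ/h
Sensible, feed 102→25 °C: -3834.6 kJ/h
Outlet flows (mol/h): A 211.5, B 88.5
Sensible, products 25→85.6 °C: 2894.5 kJ/h
Q = ΔH = -2241 kJ/h = -0.62251 kW
Heat removed = 37.35 kJ/min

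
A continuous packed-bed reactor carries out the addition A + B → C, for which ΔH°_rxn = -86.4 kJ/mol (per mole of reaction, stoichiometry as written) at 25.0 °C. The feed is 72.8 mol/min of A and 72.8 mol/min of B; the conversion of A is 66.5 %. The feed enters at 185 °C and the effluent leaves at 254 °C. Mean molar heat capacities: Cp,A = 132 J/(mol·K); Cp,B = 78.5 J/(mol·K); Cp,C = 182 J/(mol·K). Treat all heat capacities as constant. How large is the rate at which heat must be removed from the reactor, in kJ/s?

Extent of reaction ξ = 0.665 × 72.8 = 48.412 mol/min
Reaction term: ξ·ΔH°_rxn = 48.412 × -86.4 = -4182.8 kJ/min
Sensible, feed 185→25 °C: -2451.9 kJ/min
Outlet flows (mol/min): A 24.388, B 24.388, C 48.412
Sensible, products 25→254 °C: 3193.3 kJ/min
Q = ΔH = -3441.4 kJ/min = -57.356 kW
Heat removed = 57.356 kJ/s

Q_out = 57.4 kJ/s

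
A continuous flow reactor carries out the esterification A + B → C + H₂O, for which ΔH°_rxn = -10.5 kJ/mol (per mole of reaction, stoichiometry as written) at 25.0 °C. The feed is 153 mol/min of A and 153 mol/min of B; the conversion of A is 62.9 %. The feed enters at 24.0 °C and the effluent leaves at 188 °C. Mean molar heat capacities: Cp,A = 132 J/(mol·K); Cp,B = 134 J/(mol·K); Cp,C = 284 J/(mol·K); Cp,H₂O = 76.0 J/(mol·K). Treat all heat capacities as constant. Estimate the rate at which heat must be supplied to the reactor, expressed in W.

Q_in = 119000 W

Extent of reaction ξ = 0.629 × 153 = 96.237 mol/min
Reaction term: ξ·ΔH°_rxn = 96.237 × -10.5 = -1010.5 kJ/min
Sensible, feed 24.0→25 °C: 40.698 kJ/min
Outlet flows (mol/min): A 56.763, B 56.763, C 96.237, H₂O 96.237
Sensible, products 25→188 °C: 8108.3 kJ/min
Q = ΔH = 7138.5 kJ/min = 118.98 kW
Heat supplied = 118980 W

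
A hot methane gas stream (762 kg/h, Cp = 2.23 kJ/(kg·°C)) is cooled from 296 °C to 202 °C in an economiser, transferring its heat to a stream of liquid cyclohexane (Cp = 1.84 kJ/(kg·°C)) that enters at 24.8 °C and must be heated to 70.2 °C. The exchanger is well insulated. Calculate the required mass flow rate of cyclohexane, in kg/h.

Heat released by hot stream: Q = 762 × 2.23 × (296 − 202) = 159730 kJ/h
Energy balance on cold side (adiabatic exchanger): Q = ṁ_c·Cp_c·(T_c,out − T_c,in)
ṁ_c = 159730 / [1.84 × (70.2 − 24.8)] = 1912.1 kg/h

ṁ_c = 1910 kg/h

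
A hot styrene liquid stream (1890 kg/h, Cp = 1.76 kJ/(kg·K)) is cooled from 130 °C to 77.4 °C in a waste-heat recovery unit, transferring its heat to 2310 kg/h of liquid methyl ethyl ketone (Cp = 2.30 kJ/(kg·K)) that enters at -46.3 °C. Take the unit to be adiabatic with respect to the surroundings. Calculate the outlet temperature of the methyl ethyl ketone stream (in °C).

Heat released by hot stream: Q = 1890 × 1.76 × (130 − 77.4) = 174970 kJ/h
Energy balance on cold side (adiabatic exchanger): Q = ṁ_c·Cp_c·(T_c,out − T_c,in)
T_c,out = -46.3 + 174970/(2310 × 2.30) = -13.368 °C

T_c,out = -13.4 °C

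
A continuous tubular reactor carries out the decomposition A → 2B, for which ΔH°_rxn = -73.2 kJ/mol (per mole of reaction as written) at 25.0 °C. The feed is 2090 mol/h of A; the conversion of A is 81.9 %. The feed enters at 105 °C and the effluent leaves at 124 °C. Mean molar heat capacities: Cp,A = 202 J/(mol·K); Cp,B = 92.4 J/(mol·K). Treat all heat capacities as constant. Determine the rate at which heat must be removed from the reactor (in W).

Extent of reaction ξ = 0.819 × 2090 = 1711.7 mol/h
Reaction term: ξ·ΔH°_rxn = 1711.7 × -73.2 = -125300 kJ/h
Sensible, feed 105→25 °C: -33774 kJ/h
Outlet flows (mol/h): A 378.29, B 3423.4
Sensible, products 25→124 °C: 38881 kJ/h
Q = ΔH = -120190 kJ/h = -33.386 kW
Heat removed = 33386 W

Q_out = 33400 W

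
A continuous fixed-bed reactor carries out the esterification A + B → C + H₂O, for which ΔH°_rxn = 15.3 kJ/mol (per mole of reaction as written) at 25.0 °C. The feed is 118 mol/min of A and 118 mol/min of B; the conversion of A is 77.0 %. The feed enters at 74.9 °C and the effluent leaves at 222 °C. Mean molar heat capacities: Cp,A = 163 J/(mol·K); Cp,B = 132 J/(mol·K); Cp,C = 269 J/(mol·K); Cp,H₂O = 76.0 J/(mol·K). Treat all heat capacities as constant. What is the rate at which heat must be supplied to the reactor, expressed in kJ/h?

Q_in = 444000 kJ/h

Extent of reaction ξ = 0.770 × 118 = 90.86 mol/min
Reaction term: ξ·ΔH°_rxn = 90.86 × 15.3 = 1390.2 kJ/min
Sensible, feed 74.9→25 °C: -1737 kJ/min
Outlet flows (mol/min): A 27.14, B 27.14, C 90.86, H₂O 90.86
Sensible, products 25→222 °C: 7752.5 kJ/min
Q = ΔH = 7405.7 kJ/min = 123.43 kW
Heat supplied = 444340 kJ/h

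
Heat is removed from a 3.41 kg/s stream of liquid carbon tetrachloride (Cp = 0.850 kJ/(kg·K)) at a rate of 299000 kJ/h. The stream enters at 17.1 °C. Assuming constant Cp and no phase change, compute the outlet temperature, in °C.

Q = 299000 kJ/h = 83.056 kJ/s
ΔT = Q/(ṁ·Cp) = 83.056/(3.41×0.850) = 28.655 K
T_out = 17.1 − 28.655 = -11.555 °C

T_out = -11.6 °C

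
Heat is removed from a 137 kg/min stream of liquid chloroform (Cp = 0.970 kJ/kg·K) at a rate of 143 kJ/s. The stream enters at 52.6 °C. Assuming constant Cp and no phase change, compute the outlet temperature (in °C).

Q = 143 kJ/s = 8580 kJ/min
ΔT = Q/(ṁ·Cp) = 8580/(137×0.970) = 64.565 K
T_out = 52.6 − 64.565 = -11.965 °C

T_out = -12.0 °C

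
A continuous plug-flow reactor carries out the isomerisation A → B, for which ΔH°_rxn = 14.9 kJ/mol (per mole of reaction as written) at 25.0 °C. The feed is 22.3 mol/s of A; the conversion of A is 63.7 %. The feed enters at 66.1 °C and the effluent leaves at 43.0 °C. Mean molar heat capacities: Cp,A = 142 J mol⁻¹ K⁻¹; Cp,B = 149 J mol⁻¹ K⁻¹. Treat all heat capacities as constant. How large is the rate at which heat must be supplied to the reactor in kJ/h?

Extent of reaction ξ = 0.637 × 22.3 = 14.205 mol/s
Reaction term: ξ·ΔH°_rxn = 14.205 × 14.9 = 211.66 kJ/s
Sensible, feed 66.1→25 °C: -130.15 kJ/s
Outlet flows (mol/s): A 8.0949, B 14.205
Sensible, products 25→43.0 °C: 58.789 kJ/s
Q = ΔH = 140.3 kJ/s = 140.3 kW
Heat supplied = 505070 kJ/h

Q_in = 505000 kJ/h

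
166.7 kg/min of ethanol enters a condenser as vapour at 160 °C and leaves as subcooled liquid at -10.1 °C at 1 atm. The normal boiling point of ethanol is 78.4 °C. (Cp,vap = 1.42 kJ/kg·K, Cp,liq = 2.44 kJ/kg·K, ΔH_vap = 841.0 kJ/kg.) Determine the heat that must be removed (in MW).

Q_c = 3.26 MW

vapour 160→78.4 °C: -115.87 kJ/kg
condensation at 78.4 °C: -841 kJ/kg
liquid 78.4→-10.1 °C: -215.94 kJ/kg
Δh = -115.87 + -841 + -215.94 = -1172.8 kJ/kg
Q = ṁ·Δh = 166.7 kg/min × -1172.8 kJ/kg = -195510 kJ/min
|Q| = 3258.5 kW = 3.2585 MW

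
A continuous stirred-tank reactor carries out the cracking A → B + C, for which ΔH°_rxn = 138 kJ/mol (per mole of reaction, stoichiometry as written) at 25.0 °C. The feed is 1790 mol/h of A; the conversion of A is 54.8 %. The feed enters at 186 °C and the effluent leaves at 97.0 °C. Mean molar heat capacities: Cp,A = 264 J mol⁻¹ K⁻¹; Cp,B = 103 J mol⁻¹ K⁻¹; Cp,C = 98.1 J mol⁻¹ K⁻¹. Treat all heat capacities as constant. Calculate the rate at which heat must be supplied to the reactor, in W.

Extent of reaction ξ = 0.548 × 1790 = 980.92 mol/h
Reaction term: ξ·ΔH°_rxn = 980.92 × 138 = 135370 kJ/h
Sensible, feed 186→25 °C: -76082 kJ/h
Outlet flows (mol/h): A 809.08, B 980.92, C 980.92
Sensible, products 25→97.0 °C: 29582 kJ/h
Q = ΔH = 88867 kJ/h = 24.685 kW
Heat supplied = 24685 W

Q_in = 24700 W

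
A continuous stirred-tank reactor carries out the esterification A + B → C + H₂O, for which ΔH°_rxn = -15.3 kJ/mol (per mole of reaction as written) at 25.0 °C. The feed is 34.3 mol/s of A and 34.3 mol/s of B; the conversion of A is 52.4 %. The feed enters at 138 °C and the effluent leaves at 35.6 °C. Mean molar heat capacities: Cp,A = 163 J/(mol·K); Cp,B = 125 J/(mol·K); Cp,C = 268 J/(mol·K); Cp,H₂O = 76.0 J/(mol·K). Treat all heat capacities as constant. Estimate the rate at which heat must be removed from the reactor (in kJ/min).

Extent of reaction ξ = 0.524 × 34.3 = 17.973 mol/s
Reaction term: ξ·ΔH°_rxn = 17.973 × -15.3 = -274.99 kJ/s
Sensible, feed 138→25 °C: -1116.3 kJ/s
Outlet flows (mol/s): A 16.327, B 16.327, C 17.973, H₂O 17.973
Sensible, products 25→35.6 °C: 115.38 kJ/s
Q = ΔH = -1275.9 kJ/s = -1275.9 kW
Heat removed = 76552 kJ/min

Q_out = 76600 kJ/min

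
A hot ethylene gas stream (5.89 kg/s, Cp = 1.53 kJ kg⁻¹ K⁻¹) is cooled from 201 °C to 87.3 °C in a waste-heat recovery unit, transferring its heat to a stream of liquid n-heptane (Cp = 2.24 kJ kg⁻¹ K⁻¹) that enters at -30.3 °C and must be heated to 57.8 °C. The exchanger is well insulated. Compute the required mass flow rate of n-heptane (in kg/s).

ṁ_c = 5.19 kg/s

Heat released by hot stream: Q = 5.89 × 1.53 × (201 − 87.3) = 1024.6 kJ/s
Energy balance on cold side (adiabatic exchanger): Q = ṁ_c·Cp_c·(T_c,out − T_c,in)
ṁ_c = 1024.6 / [2.24 × (57.8 − -30.3)] = 5.1921 kg/s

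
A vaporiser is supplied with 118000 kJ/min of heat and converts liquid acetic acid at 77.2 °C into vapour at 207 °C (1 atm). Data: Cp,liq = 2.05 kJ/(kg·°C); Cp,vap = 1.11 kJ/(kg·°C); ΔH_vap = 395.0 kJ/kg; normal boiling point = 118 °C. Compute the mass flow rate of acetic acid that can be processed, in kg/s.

Δh = 2.05×(118−77.2) + 395.0 + 1.11×(207−118) = 577.43 kJ/kg
Q = 118000 kJ/min = 1966.7 kJ/s = 1966.7 kJ/s
ṁ = Q/Δh = 1966.7 / 577.43 = 3.4059 kg/s

ṁ = 3.41 kg/s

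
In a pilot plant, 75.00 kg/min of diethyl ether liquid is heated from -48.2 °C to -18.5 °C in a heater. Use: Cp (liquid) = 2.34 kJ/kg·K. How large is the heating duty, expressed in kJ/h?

Q = 313000 kJ/h

Q = ṁ·Cp·ΔT = 75.00 × 2.34 × (-18.5 − -48.2) = 5212.4 kJ/min
Converting: 5212.4 / 60 s = 86.873 kW
Heating duty = 312740 kJ/h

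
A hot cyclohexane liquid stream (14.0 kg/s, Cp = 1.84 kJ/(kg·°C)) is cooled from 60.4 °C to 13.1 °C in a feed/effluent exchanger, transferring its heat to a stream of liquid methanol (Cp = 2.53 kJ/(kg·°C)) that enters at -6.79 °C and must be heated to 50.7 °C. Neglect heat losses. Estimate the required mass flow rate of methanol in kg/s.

ṁ_c = 8.38 kg/s

Heat released by hot stream: Q = 14.0 × 1.84 × (60.4 − 13.1) = 1218.4 kJ/s
Energy balance on cold side (adiabatic exchanger): Q = ṁ_c·Cp_c·(T_c,out − T_c,in)
ṁ_c = 1218.4 / [2.53 × (50.7 − -6.79)] = 8.3771 kg/s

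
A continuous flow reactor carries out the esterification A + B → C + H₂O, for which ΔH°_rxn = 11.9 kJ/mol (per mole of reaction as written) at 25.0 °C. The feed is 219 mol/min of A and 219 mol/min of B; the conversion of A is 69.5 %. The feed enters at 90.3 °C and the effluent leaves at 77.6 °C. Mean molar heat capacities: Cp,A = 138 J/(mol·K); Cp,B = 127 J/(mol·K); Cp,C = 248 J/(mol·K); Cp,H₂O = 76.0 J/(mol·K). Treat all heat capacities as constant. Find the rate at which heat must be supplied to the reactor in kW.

Extent of reaction ξ = 0.695 × 219 = 152.2 mol/min
Reaction term: ξ·ΔH°_rxn = 152.2 × 11.9 = 1811.2 kJ/min
Sensible, feed 90.3→25 °C: -3789.7 kJ/min
Outlet flows (mol/min): A 66.795, B 66.795, C 152.2, H₂O 152.2
Sensible, products 25→77.6 °C: 3525 kJ/min
Q = ΔH = 1546.5 kJ/min = 25.776 kW
Heat supplied = 25.776 kW

Q_in = 25.8 kW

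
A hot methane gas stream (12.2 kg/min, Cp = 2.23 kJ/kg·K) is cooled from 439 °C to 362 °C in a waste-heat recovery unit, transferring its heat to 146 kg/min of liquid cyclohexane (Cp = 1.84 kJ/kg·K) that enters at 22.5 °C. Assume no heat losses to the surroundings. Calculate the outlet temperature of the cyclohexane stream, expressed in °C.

T_c,out = 30.3 °C

Heat released by hot stream: Q = 12.2 × 2.23 × (439 − 362) = 2094.9 kJ/min
Energy balance on cold side (adiabatic exchanger): Q = ṁ_c·Cp_c·(T_c,out − T_c,in)
T_c,out = 22.5 + 2094.9/(146 × 1.84) = 30.298 °C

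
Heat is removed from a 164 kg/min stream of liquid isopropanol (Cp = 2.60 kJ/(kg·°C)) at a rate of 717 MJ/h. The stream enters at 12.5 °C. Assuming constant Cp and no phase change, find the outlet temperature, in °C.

T_out = -15.5 °C

Q = 717 MJ/h = 11950 kJ/min
ΔT = Q/(ṁ·Cp) = 11950/(164×2.60) = 28.025 K
T_out = 12.5 − 28.025 = -15.525 °C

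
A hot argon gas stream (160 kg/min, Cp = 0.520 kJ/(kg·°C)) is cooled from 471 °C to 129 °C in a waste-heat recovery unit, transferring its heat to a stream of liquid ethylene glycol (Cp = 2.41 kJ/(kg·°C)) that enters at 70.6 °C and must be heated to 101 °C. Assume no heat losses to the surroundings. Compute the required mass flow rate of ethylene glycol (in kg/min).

Heat released by hot stream: Q = 160 × 0.520 × (471 − 129) = 28454 kJ/min
Energy balance on cold side (adiabatic exchanger): Q = ṁ_c·Cp_c·(T_c,out − T_c,in)
ṁ_c = 28454 / [2.41 × (101 − 70.6)] = 388.38 kg/min

ṁ_c = 388 kg/min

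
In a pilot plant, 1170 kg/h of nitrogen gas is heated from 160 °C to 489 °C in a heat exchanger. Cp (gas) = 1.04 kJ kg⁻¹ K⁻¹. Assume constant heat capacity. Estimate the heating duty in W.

Q = ṁ·Cp·ΔT = 1170 × 1.04 × (489 − 160) = 400330 kJ/h
Converting: 400330 / 3600 s = 111.2 kW
Heating duty = 111200 W

Q = 111000 W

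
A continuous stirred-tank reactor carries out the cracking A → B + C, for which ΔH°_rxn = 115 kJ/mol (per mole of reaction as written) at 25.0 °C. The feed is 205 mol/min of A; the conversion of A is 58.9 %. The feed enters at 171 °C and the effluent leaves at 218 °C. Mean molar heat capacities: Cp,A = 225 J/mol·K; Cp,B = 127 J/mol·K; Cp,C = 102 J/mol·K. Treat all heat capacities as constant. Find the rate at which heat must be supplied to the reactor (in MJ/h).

Extent of reaction ξ = 0.589 × 205 = 120.74 mol/min
Reaction term: ξ·ΔH°_rxn = 120.74 × 115 = 13886 kJ/min
Sensible, feed 171→25 °C: -6734.2 kJ/min
Outlet flows (mol/min): A 84.255, B 120.74, C 120.74
Sensible, products 25→218 °C: 8995.3 kJ/min
Q = ΔH = 16147 kJ/min = 269.11 kW
Heat supplied = 968.81 MJ/h

Q_in = 969 MJ/h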